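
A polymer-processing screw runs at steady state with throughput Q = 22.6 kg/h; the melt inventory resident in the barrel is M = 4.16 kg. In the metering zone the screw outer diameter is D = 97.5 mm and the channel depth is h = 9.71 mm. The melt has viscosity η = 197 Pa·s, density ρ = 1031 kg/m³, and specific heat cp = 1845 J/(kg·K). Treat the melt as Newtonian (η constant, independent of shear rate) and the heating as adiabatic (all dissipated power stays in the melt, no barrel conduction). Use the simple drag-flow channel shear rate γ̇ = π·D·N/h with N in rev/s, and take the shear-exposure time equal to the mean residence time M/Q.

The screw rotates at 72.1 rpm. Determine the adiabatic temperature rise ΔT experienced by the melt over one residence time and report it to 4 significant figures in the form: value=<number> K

Convert throughput: Q = 22.6 kg/h = 22.6/3600 = 0.00627778 kg/s
t_res = M / Q_s = 4.16 / 0.00627778 = 662.655 s
D = 97.5 mm = 0.0975 m;  h = 9.71 mm = 0.00971 m;  N = 72.1 rpm / 60 = 1.20167 rev/s
γ̇ = π·D·N / h = π · 0.0975 · 1.20167 / 0.00971 = 37.907 s⁻¹
Adiabatic rise: ΔT = η γ̇² t_res / (ρ cp) = 197·(37.907)²·662.655 / (1031·1845) = 98.6137 K

value=98.61 K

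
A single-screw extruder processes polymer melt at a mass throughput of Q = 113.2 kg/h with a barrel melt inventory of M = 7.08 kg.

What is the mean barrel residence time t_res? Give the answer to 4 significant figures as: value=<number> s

value=225.2 s

Throughput in SI: Q_s = 113.2 kg/h ÷ 3600 s/h = 0.0314444 kg/s
t_res = M / Q_s = 7.08 ÷ 0.0314444 = 225.159 s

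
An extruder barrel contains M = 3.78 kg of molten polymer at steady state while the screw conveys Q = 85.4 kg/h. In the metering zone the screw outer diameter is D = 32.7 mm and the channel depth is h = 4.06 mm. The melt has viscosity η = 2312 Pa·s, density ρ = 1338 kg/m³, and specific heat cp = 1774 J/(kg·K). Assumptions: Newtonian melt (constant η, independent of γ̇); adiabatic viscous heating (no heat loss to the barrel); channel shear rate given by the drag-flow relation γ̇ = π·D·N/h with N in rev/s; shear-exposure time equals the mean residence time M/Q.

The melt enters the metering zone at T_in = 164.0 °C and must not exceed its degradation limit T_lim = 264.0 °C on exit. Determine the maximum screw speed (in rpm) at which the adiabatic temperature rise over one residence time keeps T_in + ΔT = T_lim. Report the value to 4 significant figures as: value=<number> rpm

Q_s = Q / 3600 = 85.4 / 3600 = 0.0237222 kg/s
t_res = M / Q_s = 3.78 ÷ 0.0237222 = 159.344 s
Convert to metres: D = 0.0327 m, h = 0.00406 m
ΔT_a = T_lim − T_in = 264.0 °C − 164.0 °C = 100 K
γ̇_max² = ΔT_a·ρ·cp / (η·t_res) = [100 × 1338 × 1774] / [2312 × 159.344] = 644.296 s⁻²
Take the square root: γ̇_max = √(644.296) = 25.383 s⁻¹
N_max = γ̇_max h / (πD) = 25.383·0.00406/(π·0.0327) = 1.00316 rev/s → ×60 = 60.1897 rpm

value=60.19 rpm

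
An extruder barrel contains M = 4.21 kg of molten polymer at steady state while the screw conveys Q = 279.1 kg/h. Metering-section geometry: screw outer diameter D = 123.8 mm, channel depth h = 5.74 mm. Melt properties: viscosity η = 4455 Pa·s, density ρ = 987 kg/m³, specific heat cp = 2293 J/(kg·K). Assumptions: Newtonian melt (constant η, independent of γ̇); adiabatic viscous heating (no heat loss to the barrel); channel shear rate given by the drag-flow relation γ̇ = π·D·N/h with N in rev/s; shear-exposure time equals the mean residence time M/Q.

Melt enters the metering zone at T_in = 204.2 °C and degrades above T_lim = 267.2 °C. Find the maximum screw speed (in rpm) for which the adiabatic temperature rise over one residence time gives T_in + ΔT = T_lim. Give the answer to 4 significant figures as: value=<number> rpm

Throughput in SI: Q_s = 279.1 kg/h ÷ 3600 s/h = 0.0775278 kg/s
t_res = M / Q_s = 4.21 / 0.0775278 = 54.3031 s
Geometry in SI: D = 123.8 mm → 0.1238 m, h = 5.74 mm → 0.00574 m
ΔT_a = T_lim − T_in = 267.2 − 204.2 = 63 K
Invert ΔT = ηγ̇²t_res/(ρcp) for γ̇: γ̇_max² = ΔT_a ρ cp / (η t_res) = 63·987·2293 / (4455·54.3031) = 589.372 s⁻²
γ̇_max = sqrt(589.372) = 24.277 s⁻¹
N_max = γ̇_max·h / (π·D) = 24.277 · 0.00574 / (π · 0.1238) = 0.358291 rev/s = 21.4975 rpm

value=21.50 rpm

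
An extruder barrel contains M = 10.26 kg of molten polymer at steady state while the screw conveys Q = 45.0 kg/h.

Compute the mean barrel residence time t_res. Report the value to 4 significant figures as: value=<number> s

Throughput in SI: Q_s = 45.0 kg/h ÷ 3600 s/h = 0.0125 kg/s
t_res = M / Q_s = 10.26 ÷ 0.0125 = 820.8 s

value=820.8 s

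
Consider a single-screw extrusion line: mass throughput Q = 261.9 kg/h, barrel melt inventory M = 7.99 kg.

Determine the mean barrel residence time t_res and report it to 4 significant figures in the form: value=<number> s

Convert throughput: Q = 261.9 kg/h = 261.9/3600 = 0.07275 kg/s
t_res = M / Q_s = 7.99 ÷ 0.07275 = 109.828 s

value=109.8 s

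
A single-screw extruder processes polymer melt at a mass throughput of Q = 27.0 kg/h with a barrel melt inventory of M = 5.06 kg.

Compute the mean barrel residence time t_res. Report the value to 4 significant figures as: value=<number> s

Throughput in SI: Q_s = 27.0 kg/h ÷ 3600 s/h = 0.0075 kg/s
t_res = M / Q_s = 5.06 / 0.0075 = 674.667 s

value=674.7 s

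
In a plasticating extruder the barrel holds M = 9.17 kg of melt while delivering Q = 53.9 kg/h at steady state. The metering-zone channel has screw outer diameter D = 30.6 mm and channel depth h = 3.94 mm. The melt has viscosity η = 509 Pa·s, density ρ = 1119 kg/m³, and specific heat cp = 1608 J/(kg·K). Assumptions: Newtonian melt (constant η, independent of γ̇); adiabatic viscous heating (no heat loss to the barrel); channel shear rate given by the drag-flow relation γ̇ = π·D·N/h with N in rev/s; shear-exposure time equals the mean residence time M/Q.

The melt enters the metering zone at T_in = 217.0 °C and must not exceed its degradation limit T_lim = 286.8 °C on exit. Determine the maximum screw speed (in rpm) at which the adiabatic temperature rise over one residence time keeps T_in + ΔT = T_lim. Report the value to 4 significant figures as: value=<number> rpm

Q_s = Q / 3600 = 53.9 / 3600 = 0.0149722 kg/s
t_res = M / Q_s = 9.17 / 0.0149722 = 612.468 s
D = 30.6 mm = 0.0306 m;  h = 3.94 mm = 0.00394 m
Allowable rise: ΔT_a = T_lim − T_in = 286.8 − 217.0 = 69.8 K
γ̇_max² = ΔT_a·ρ·cp/(η·t_res) = 69.8·1119·1608/(509·612.468) = 402.875 s⁻²
Take the square root: γ̇_max = √(402.875) = 20.0718 s⁻¹
Solve γ̇ = πDN/h for N: N_max = γ̇_max·h/(π·D) = 20.0718 × 0.00394 / (π × 0.0306) = 0.822641 rev/s = 49.3585 rpm

value=49.36 rpm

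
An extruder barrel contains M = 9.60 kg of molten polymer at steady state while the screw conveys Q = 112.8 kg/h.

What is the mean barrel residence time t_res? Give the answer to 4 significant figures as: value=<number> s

value=306.4 s

Throughput in SI: Q_s = 112.8 kg/h ÷ 3600 s/h = 0.0313333 kg/s
t_res = M / Q_s = 9.60 / 0.0313333 = 306.383 s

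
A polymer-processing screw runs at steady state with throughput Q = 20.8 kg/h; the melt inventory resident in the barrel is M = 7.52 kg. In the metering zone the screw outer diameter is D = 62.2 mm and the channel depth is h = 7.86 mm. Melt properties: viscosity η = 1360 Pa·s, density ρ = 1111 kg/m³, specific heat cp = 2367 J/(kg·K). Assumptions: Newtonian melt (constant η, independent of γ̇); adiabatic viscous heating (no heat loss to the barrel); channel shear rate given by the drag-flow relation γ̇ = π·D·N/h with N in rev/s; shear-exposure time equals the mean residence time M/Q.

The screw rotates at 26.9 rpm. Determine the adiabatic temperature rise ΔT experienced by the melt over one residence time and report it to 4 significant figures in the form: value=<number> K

Throughput in SI: Q_s = 20.8 kg/h ÷ 3600 s/h = 0.00577778 kg/s
t_res = M / Q_s = 7.52 / 0.00577778 = 1301.54 s
Geometry in metres: D = 62.2 mm → 0.0622 m, h = 7.86 mm → 0.00786 m; screw speed N = 26.9 rpm = 0.448333 rev/s
γ̇ = π D N / h = (π)(0.0622)(0.448333) / 0.00786 = 11.146 s⁻¹
Adiabatic rise: ΔT = η γ̇² t_res / (ρ cp) = 1360·(11.146)²·1301.54 / (1111·2367) = 83.6221 K

value=83.62 K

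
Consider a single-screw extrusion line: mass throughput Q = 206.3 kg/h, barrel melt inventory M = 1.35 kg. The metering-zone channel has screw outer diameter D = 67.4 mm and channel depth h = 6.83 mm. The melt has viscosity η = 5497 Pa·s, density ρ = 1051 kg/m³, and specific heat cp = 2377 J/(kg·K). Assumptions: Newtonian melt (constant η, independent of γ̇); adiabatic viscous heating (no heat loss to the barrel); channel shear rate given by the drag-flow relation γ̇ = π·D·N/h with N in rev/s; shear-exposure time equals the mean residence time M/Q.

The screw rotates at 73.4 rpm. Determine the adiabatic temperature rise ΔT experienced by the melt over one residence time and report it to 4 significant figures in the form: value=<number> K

value=74.56 K

Q_s = Q / 3600 = 206.3 / 3600 = 0.0573056 kg/s
t_res = M / Q_s = 1.35 ÷ 0.0573056 = 23.5579 s
Geometry in metres: D = 67.4 mm → 0.0674 m, h = 6.83 mm → 0.00683 m; screw speed N = 73.4 rpm = 1.22333 rev/s
Shear rate: γ̇ = πDN/h = π·0.0674·1.22333/0.00683 = 37.9257 s⁻¹
Adiabatic rise: ΔT = η γ̇² t_res / (ρ cp) = 5497·(37.9257)²·23.5579 / (1051·2377) = 74.5588 K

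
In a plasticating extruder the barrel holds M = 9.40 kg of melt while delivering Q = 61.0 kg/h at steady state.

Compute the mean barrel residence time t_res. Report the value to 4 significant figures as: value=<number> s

value=554.8 s

Convert throughput: Q = 61.0 kg/h = 61.0/3600 = 0.0169444 kg/s
Mean residence time: t_res = M/Q_s = 9.40 kg / 0.0169444 kg/s = 554.754 s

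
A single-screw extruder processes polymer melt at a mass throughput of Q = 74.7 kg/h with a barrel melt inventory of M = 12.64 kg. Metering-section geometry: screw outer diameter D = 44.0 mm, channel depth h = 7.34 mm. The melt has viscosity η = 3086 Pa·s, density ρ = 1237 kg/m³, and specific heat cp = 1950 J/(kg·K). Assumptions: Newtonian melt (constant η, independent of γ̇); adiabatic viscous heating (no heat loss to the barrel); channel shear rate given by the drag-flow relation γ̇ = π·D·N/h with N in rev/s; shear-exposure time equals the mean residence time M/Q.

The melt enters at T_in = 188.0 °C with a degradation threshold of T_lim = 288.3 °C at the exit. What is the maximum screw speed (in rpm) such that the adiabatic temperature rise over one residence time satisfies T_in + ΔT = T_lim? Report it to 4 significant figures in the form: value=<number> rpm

Convert throughput: Q = 74.7 kg/h = 74.7/3600 = 0.02075 kg/s
t_res = M / Q_s = 12.64 / 0.02075 = 609.157 s
Convert to metres: D = 0.044 m, h = 0.00734 m
ΔT_a = T_lim − T_in = 288.3 − 188.0 = 100.3 K
Invert ΔT = ηγ̇²t_res/(ρcp) for γ̇: γ̇_max² = ΔT_a ρ cp / (η t_res) = 100.3·1237·1950 / (3086·609.157) = 128.701 s⁻²
γ̇_max = √128.701 = 11.3446 s⁻¹
Solve γ̇ = πDN/h for N: N_max = γ̇_max·h/(π·D) = 11.3446 × 0.00734 / (π × 0.044) = 0.602398 rev/s = 36.1439 rpm

value=36.14 rpm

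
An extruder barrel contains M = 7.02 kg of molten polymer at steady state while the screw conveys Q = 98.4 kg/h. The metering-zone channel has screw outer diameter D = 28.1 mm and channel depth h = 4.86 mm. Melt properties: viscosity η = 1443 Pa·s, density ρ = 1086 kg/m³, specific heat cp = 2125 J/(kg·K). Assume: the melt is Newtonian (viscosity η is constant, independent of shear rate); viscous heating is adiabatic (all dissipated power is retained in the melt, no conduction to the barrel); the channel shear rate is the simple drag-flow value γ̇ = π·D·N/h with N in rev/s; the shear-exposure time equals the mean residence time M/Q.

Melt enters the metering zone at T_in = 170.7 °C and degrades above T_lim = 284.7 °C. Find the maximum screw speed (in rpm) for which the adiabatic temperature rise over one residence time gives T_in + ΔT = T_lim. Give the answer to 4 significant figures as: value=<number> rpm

value=88.01 rpm

Convert throughput: Q = 98.4 kg/h = 98.4/3600 = 0.0273333 kg/s
t_res = M / Q_s = 7.02 ÷ 0.0273333 = 256.829 s
D = 28.1 mm = 0.0281 m;  h = 4.86 mm = 0.00486 m
ΔT_a = T_lim − T_in = 284.7 °C − 170.7 °C = 114 K
γ̇_max² = ΔT_a·ρ·cp/(η·t_res) = 114·1086·2125/(1443·256.829) = 709.876 s⁻²
γ̇_max = sqrt(709.876) = 26.6435 s⁻¹
N_max = γ̇_max h / (πD) = 26.6435·0.00486/(π·0.0281) = 1.4668 rev/s → ×60 = 88.0081 rpm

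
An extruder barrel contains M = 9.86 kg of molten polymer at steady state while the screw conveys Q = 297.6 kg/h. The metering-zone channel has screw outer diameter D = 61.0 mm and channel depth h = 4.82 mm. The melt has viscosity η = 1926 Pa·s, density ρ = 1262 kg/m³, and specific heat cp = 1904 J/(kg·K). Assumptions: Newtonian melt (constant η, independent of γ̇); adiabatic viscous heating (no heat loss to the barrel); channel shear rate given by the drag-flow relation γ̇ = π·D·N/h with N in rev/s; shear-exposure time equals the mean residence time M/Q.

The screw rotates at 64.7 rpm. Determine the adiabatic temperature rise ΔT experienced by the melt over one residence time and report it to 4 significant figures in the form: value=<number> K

Throughput in SI: Q_s = 297.6 kg/h ÷ 3600 s/h = 0.0826667 kg/s
t_res = M / Q_s = 9.86 / 0.0826667 = 119.274 s
Geometry in metres: D = 61.0 mm → 0.061 m, h = 4.82 mm → 0.00482 m; screw speed N = 64.7 rpm = 1.07833 rev/s
γ̇ = π·D·N / h = π · 0.061 · 1.07833 / 0.00482 = 42.8732 s⁻¹
ΔT = η·γ̇²·t_res/(ρ·cp) = [1926 × 42.8732² × 119.274] / [1262 × 1904] = 175.731 K

value=175.7 K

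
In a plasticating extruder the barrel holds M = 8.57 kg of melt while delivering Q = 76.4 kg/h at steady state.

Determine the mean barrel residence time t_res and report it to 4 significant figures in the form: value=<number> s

Convert throughput: Q = 76.4 kg/h = 76.4/3600 = 0.0212222 kg/s
t_res = M / Q_s = 8.57 / 0.0212222 = 403.822 s

value=403.8 s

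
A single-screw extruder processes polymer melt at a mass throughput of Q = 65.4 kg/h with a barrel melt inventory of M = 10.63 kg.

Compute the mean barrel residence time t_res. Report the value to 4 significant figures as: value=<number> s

Q_s = Q / 3600 = 65.4 / 3600 = 0.0181667 kg/s
Mean residence time: t_res = M/Q_s = 10.63 kg / 0.0181667 kg/s = 585.138 s

value=585.1 s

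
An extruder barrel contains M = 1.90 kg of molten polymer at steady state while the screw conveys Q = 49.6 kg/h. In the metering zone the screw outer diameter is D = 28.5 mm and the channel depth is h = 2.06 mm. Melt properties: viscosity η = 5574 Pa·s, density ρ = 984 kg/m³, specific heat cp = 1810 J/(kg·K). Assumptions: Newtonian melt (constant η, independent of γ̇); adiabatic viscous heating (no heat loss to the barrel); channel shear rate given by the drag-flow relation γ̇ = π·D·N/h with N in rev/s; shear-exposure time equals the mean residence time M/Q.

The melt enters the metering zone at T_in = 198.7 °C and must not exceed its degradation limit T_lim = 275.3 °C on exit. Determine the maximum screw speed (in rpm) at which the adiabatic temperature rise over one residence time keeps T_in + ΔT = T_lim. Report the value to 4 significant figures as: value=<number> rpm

value=18.39 rpm

Q_s = Q / 3600 = 49.6 / 3600 = 0.0137778 kg/s
t_res = M / Q_s = 1.90 ÷ 0.0137778 = 137.903 s
D = 28.5 mm = 0.0285 m;  h = 2.06 mm = 0.00206 m
ΔT_a = T_lim − T_in = 275.3 − 198.7 = 76.6 K
Invert ΔT = ηγ̇²t_res/(ρcp) for γ̇: γ̇_max² = ΔT_a ρ cp / (η t_res) = 76.6·984·1810 / (5574·137.903) = 177.485 s⁻²
Take the square root: γ̇_max = √(177.485) = 13.3223 s⁻¹
Solve γ̇ = πDN/h for N: N_max = γ̇_max·h/(π·D) = 13.3223 × 0.00206 / (π × 0.0285) = 0.306516 rev/s = 18.391 rpm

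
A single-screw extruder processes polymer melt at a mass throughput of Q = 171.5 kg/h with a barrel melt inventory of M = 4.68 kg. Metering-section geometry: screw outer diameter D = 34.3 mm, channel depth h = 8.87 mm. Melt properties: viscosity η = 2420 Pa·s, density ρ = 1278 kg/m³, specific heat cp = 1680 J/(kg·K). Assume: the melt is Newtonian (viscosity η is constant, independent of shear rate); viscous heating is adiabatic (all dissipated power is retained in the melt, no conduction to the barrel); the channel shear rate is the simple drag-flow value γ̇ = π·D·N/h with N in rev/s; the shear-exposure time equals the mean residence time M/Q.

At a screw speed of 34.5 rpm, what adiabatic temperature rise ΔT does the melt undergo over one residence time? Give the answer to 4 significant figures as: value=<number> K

value=5.403 K

Throughput in SI: Q_s = 171.5 kg/h ÷ 3600 s/h = 0.0476389 kg/s
Mean residence time: t_res = M/Q_s = 4.68 kg / 0.0476389 kg/s = 98.2391 s
Geometry in metres: D = 34.3 mm → 0.0343 m, h = 8.87 mm → 0.00887 m; screw speed N = 34.5 rpm = 0.575 rev/s
Shear rate: γ̇ = πDN/h = π·0.0343·0.575/0.00887 = 6.98535 s⁻¹
ΔT = η·γ̇²·t_res/(ρ·cp) = [2420 × 6.98535² × 98.2391] / [1278 × 1680] = 5.40301 K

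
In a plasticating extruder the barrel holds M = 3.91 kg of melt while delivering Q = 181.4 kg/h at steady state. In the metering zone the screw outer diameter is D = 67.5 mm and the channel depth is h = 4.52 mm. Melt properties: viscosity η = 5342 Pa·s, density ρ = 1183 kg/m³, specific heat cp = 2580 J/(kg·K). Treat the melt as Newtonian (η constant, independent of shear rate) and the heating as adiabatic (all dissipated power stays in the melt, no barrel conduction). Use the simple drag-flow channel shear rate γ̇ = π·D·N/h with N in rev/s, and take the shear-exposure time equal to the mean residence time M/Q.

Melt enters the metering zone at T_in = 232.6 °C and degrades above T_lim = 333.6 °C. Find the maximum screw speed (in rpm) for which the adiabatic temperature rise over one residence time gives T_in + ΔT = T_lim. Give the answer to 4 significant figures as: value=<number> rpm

value=34.88 rpm

Throughput in SI: Q_s = 181.4 kg/h ÷ 3600 s/h = 0.0503889 kg/s
t_res = M / Q_s = 3.91 / 0.0503889 = 77.5965 s
D = 67.5 mm = 0.0675 m;  h = 4.52 mm = 0.00452 m
ΔT_a = T_lim − T_in = 333.6 − 232.6 = 101 K
Invert ΔT = ηγ̇²t_res/(ρcp) for γ̇: γ̇_max² = ΔT_a ρ cp / (η t_res) = 101·1183·2580 / (5342·77.5965) = 743.669 s⁻²
γ̇_max = sqrt(743.669) = 27.2703 s⁻¹
N_max = γ̇_max h / (πD) = 27.2703·0.00452/(π·0.0675) = 0.581266 rev/s → ×60 = 34.8759 rpm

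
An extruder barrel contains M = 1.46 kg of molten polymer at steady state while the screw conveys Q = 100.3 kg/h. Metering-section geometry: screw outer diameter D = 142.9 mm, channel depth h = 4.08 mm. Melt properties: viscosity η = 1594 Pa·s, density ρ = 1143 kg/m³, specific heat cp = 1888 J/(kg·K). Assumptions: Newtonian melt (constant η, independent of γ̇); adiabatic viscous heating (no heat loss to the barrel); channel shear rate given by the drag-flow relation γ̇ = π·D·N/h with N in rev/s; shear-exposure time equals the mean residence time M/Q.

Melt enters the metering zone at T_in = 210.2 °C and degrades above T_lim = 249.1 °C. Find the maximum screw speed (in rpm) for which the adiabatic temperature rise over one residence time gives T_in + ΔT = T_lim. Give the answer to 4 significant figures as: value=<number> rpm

Throughput in SI: Q_s = 100.3 kg/h ÷ 3600 s/h = 0.0278611 kg/s
Mean residence time: t_res = M/Q_s = 1.46 kg / 0.0278611 kg/s = 52.4028 s
D = 142.9 mm = 0.1429 m;  h = 4.08 mm = 0.00408 m
ΔT_a = T_lim − T_in = 249.1 °C − 210.2 °C = 38.9 K
γ̇_max² = ΔT_a·ρ·cp/(η·t_res) = 38.9·1143·1888/(1594·52.4028) = 1004.97 s⁻²
γ̇_max = √1004.97 = 31.7013 s⁻¹
Solve γ̇ = πDN/h for N: N_max = γ̇_max·h/(π·D) = 31.7013 × 0.00408 / (π × 0.1429) = 0.288108 rev/s = 17.2865 rpm

value=17.29 rpm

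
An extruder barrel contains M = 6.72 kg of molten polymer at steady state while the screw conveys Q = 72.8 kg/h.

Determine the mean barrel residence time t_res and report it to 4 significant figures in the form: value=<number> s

Throughput in SI: Q_s = 72.8 kg/h ÷ 3600 s/h = 0.0202222 kg/s
t_res = M / Q_s = 6.72 ÷ 0.0202222 = 332.308 s

value=332.3 s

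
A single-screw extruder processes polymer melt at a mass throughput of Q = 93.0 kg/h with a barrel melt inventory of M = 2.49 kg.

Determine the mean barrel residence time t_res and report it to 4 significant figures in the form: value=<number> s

value=96.39 s

Q_s = Q / 3600 = 93.0 / 3600 = 0.0258333 kg/s
t_res = M / Q_s = 2.49 / 0.0258333 = 96.3871 s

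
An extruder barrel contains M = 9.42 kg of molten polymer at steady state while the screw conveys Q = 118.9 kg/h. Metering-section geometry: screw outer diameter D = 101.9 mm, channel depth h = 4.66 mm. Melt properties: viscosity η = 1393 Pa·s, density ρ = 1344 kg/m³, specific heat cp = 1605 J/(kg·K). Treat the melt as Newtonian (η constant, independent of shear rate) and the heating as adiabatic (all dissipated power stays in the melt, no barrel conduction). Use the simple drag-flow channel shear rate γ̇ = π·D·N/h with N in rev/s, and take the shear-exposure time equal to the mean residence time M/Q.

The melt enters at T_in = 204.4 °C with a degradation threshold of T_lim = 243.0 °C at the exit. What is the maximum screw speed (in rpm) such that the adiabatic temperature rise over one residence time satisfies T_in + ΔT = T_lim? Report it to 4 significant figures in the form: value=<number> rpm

value=12.64 rpm

Throughput in SI: Q_s = 118.9 kg/h ÷ 3600 s/h = 0.0330278 kg/s
t_res = M / Q_s = 9.42 ÷ 0.0330278 = 285.214 s
D = 101.9 mm = 0.1019 m;  h = 4.66 mm = 0.00466 m
ΔT_a = T_lim − T_in = 243.0 − 204.4 = 38.6 K
Invert ΔT = ηγ̇²t_res/(ρcp) for γ̇: γ̇_max² = ΔT_a ρ cp / (η t_res) = 38.6·1344·1605 / (1393·285.214) = 209.575 s⁻²
γ̇_max = √209.575 = 14.4767 s⁻¹
N_max = γ̇_max·h / (π·D) = 14.4767 · 0.00466 / (π · 0.1019) = 0.210732 rev/s = 12.6439 rpm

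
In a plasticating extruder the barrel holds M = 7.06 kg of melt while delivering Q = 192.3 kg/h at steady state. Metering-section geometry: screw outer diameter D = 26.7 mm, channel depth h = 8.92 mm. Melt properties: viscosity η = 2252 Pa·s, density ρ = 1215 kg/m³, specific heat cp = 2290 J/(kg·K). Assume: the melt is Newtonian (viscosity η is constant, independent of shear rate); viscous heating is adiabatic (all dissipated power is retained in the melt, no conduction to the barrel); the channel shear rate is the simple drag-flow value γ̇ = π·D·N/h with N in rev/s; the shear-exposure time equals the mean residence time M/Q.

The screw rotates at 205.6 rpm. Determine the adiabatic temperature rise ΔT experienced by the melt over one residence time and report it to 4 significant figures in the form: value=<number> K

value=111.1 K

Convert throughput: Q = 192.3 kg/h = 192.3/3600 = 0.0534167 kg/s
t_res = M / Q_s = 7.06 ÷ 0.0534167 = 132.168 s
Convert to SI: D = 0.0267 m, h = 0.00892 m, N = 205.6/60 = 3.42667 rev/s
γ̇ = π D N / h = (π)(0.0267)(3.42667) / 0.00892 = 32.2232 s⁻¹
Adiabatic rise: ΔT = η γ̇² t_res / (ρ cp) = 2252·(32.2232)²·132.168 / (1215·2290) = 111.076 K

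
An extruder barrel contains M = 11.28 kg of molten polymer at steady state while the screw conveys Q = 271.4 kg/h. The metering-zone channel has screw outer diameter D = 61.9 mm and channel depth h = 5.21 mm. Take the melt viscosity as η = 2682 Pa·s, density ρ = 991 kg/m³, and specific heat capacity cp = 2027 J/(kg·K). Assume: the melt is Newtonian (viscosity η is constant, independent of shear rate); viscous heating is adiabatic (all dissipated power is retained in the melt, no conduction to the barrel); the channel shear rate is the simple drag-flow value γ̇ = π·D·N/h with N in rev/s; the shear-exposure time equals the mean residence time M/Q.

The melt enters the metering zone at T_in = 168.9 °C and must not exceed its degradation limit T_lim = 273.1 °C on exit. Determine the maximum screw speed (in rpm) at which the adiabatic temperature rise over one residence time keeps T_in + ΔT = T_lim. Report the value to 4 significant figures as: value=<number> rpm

Q_s = Q / 3600 = 271.4 / 3600 = 0.0753889 kg/s
t_res = M / Q_s = 11.28 / 0.0753889 = 149.624 s
Convert to metres: D = 0.0619 m, h = 0.00521 m
ΔT_a = T_lim − T_in = 273.1 °C − 168.9 °C = 104.2 K
γ̇_max² = ΔT_a·ρ·cp/(η·t_res) = 104.2·991·2027/(2682·149.624) = 521.596 s⁻²
Take the square root: γ̇_max = √(521.596) = 22.8385 s⁻¹
N_max = γ̇_max·h / (π·D) = 22.8385 · 0.00521 / (π · 0.0619) = 0.611878 rev/s = 36.7127 rpm

value=36.71 rpm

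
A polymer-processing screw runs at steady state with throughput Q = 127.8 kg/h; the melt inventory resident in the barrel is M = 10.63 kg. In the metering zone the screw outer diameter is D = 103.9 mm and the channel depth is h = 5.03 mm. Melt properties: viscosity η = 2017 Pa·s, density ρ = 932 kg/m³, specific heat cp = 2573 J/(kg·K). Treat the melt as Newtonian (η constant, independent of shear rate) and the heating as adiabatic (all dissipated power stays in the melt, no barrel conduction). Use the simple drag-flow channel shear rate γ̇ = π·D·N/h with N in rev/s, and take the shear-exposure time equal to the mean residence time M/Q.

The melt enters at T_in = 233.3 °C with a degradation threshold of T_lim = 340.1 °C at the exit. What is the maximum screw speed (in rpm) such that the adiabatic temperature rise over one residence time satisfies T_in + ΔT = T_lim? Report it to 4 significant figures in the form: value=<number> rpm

value=19.04 rpm

Q_s = Q / 3600 = 127.8 / 3600 = 0.0355 kg/s
Mean residence time: t_res = M/Q_s = 10.63 kg / 0.0355 kg/s = 299.437 s
D = 103.9 mm = 0.1039 m;  h = 5.03 mm = 0.00503 m
ΔT_a = T_lim − T_in = 340.1 °C − 233.3 °C = 106.8 K
γ̇_max² = ΔT_a·ρ·cp / (η·t_res) = [106.8 × 932 × 2573] / [2017 × 299.437] = 424.049 s⁻²
γ̇_max = sqrt(424.049) = 20.5925 s⁻¹
N_max = γ̇_max·h / (π·D) = 20.5925 · 0.00503 / (π · 0.1039) = 0.31733 rev/s = 19.0398 rpm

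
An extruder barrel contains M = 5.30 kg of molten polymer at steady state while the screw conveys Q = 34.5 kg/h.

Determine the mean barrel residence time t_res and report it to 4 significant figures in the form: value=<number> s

value=553.0 s

Convert throughput: Q = 34.5 kg/h = 34.5/3600 = 0.00958333 kg/s
Mean residence time: t_res = M/Q_s = 5.30 kg / 0.00958333 kg/s = 553.043 s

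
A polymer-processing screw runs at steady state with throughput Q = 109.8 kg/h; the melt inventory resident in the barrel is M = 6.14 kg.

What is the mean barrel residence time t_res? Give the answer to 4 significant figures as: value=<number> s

value=201.3 s

Q_s = Q / 3600 = 109.8 / 3600 = 0.0305 kg/s
Mean residence time: t_res = M/Q_s = 6.14 kg / 0.0305 kg/s = 201.311 s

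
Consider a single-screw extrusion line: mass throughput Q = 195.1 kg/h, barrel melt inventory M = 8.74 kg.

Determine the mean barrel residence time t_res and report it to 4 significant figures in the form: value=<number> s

value=161.3 s

Convert throughput: Q = 195.1 kg/h = 195.1/3600 = 0.0541944 kg/s
Mean residence time: t_res = M/Q_s = 8.74 kg / 0.0541944 kg/s = 161.271 s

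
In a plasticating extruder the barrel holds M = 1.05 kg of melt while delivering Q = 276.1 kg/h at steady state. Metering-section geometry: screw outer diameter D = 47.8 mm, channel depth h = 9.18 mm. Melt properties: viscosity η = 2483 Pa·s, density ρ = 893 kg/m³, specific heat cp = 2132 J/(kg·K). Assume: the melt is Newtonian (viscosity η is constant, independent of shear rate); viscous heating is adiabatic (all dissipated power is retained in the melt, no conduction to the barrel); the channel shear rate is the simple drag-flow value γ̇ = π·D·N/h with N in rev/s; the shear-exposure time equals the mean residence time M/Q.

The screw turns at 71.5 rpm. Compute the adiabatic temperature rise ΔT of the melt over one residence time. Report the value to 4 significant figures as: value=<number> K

value=6.785 K

Throughput in SI: Q_s = 276.1 kg/h ÷ 3600 s/h = 0.0766944 kg/s
t_res = M / Q_s = 1.05 ÷ 0.0766944 = 13.6907 s
Convert to SI: D = 0.0478 m, h = 0.00918 m, N = 71.5/60 = 1.19167 rev/s
Shear rate: γ̇ = πDN/h = π·0.0478·1.19167/0.00918 = 19.4935 s⁻¹
ΔT = η·γ̇²·t_res/(ρ·cp) = [2483 × 19.4935² × 13.6907] / [893 × 2132] = 6.7849 K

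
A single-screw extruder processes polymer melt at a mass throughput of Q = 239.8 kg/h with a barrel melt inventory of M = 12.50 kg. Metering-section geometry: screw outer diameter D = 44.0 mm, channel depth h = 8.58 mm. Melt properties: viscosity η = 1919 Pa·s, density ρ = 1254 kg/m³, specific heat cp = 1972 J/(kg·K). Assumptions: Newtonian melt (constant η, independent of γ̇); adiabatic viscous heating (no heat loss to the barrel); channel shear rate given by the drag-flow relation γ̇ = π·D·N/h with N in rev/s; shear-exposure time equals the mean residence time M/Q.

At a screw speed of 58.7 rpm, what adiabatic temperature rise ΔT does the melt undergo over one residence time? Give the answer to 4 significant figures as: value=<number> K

value=36.18 K

Q_s = Q / 3600 = 239.8 / 3600 = 0.0666111 kg/s
Mean residence time: t_res = M/Q_s = 12.50 kg / 0.0666111 kg/s = 187.656 s
D = 44.0 mm = 0.044 m;  h = 8.58 mm = 0.00858 m;  N = 58.7 rpm / 60 = 0.978333 rev/s
Shear rate: γ̇ = πDN/h = π·0.044·0.978333/0.00858 = 15.7617 s⁻¹
ΔT = η·γ̇²·t_res / (ρ·cp) = 1919 · (15.7617)² · 187.656 / (1254 · 1972) = 36.1775 K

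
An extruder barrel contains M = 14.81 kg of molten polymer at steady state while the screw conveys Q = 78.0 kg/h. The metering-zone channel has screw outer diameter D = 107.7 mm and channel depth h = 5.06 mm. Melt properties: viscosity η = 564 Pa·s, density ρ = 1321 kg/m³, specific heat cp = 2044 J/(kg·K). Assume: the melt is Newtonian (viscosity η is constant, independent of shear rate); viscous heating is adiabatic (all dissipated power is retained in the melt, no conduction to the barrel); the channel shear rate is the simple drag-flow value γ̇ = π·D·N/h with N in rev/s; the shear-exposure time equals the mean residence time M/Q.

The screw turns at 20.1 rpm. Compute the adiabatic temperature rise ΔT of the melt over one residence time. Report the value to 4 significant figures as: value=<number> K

value=71.64 K

Q_s = Q / 3600 = 78.0 / 3600 = 0.0216667 kg/s
t_res = M / Q_s = 14.81 ÷ 0.0216667 = 683.538 s
Convert to SI: D = 0.1077 m, h = 0.00506 m, N = 20.1/60 = 0.335 rev/s
γ̇ = π D N / h = (π)(0.1077)(0.335) / 0.00506 = 22.4006 s⁻¹
Adiabatic rise: ΔT = η γ̇² t_res / (ρ cp) = 564·(22.4006)²·683.538 / (1321·2044) = 71.6437 K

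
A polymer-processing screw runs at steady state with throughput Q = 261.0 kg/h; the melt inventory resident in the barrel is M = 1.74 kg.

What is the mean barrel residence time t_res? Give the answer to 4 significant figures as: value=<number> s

Q_s = Q / 3600 = 261.0 / 3600 = 0.0725 kg/s
t_res = M / Q_s = 1.74 / 0.0725 = 24 s

value=24.00 s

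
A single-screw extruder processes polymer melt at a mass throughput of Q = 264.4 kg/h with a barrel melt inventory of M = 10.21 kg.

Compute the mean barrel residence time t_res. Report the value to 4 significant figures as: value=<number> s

Q_s = Q / 3600 = 264.4 / 3600 = 0.0734444 kg/s
t_res = M / Q_s = 10.21 / 0.0734444 = 139.017 s

value=139.0 s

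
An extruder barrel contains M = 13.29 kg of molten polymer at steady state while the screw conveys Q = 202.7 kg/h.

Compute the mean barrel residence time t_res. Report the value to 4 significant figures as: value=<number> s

Q_s = Q / 3600 = 202.7 / 3600 = 0.0563056 kg/s
t_res = M / Q_s = 13.29 / 0.0563056 = 236.034 s

value=236.0 s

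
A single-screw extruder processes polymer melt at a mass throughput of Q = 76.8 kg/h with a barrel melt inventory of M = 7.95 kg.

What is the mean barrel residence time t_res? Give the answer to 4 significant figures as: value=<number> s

value=372.7 s

Q_s = Q / 3600 = 76.8 / 3600 = 0.0213333 kg/s
t_res = M / Q_s = 7.95 / 0.0213333 = 372.656 s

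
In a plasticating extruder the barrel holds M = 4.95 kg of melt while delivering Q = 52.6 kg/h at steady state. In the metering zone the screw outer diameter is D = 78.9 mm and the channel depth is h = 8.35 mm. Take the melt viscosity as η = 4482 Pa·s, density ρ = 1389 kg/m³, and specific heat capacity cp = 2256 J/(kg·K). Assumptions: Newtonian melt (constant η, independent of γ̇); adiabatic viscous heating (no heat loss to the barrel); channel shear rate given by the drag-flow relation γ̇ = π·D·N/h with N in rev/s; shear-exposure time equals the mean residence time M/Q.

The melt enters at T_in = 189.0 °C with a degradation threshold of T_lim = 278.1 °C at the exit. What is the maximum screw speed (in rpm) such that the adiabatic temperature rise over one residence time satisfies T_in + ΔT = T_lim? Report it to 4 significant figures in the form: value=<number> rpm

value=27.41 rpm

Q_s = Q / 3600 = 52.6 / 3600 = 0.0146111 kg/s
Mean residence time: t_res = M/Q_s = 4.95 kg / 0.0146111 kg/s = 338.783 s
Geometry in SI: D = 78.9 mm → 0.0789 m, h = 8.35 mm → 0.00835 m
ΔT_a = T_lim − T_in = 278.1 − 189.0 = 89.1 K
γ̇_max² = ΔT_a·ρ·cp / (η·t_res) = [89.1 × 1389 × 2256] / [4482 × 338.783] = 183.876 s⁻²
Take the square root: γ̇_max = √(183.876) = 13.5601 s⁻¹
Solve γ̇ = πDN/h for N: N_max = γ̇_max·h/(π·D) = 13.5601 × 0.00835 / (π × 0.0789) = 0.456796 rev/s = 27.4078 rpm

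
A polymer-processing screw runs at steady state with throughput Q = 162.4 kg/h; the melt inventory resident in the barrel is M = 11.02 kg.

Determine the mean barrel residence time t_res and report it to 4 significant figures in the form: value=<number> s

Q_s = Q / 3600 = 162.4 / 3600 = 0.0451111 kg/s
t_res = M / Q_s = 11.02 ÷ 0.0451111 = 244.286 s

value=244.3 s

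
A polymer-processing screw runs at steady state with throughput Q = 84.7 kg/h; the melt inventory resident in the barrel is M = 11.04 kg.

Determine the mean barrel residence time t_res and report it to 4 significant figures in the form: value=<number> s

value=469.2 s

Q_s = Q / 3600 = 84.7 / 3600 = 0.0235278 kg/s
t_res = M / Q_s = 11.04 ÷ 0.0235278 = 469.233 s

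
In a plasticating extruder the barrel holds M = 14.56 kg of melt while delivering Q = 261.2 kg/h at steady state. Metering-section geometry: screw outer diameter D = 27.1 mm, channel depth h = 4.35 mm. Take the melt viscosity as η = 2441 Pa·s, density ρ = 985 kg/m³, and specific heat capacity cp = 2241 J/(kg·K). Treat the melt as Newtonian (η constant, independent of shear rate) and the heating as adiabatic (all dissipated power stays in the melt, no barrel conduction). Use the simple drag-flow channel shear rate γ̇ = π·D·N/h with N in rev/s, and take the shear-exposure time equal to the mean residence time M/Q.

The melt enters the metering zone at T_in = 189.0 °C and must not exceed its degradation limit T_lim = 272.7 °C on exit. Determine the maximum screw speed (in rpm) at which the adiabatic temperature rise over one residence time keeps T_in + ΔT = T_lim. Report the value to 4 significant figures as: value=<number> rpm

value=59.54 rpm

Convert throughput: Q = 261.2 kg/h = 261.2/3600 = 0.0725556 kg/s
Mean residence time: t_res = M/Q_s = 14.56 kg / 0.0725556 kg/s = 200.674 s
Convert to metres: D = 0.0271 m, h = 0.00435 m
Allowable rise: ΔT_a = T_lim − T_in = 272.7 − 189.0 = 83.7 K
Invert ΔT = ηγ̇²t_res/(ρcp) for γ̇: γ̇_max² = ΔT_a ρ cp / (η t_res) = 83.7·985·2241 / (2441·200.674) = 377.177 s⁻²
γ̇_max = sqrt(377.177) = 19.421 s⁻¹
Solve γ̇ = πDN/h for N: N_max = γ̇_max·h/(π·D) = 19.421 × 0.00435 / (π × 0.0271) = 0.992299 rev/s = 59.5379 rpm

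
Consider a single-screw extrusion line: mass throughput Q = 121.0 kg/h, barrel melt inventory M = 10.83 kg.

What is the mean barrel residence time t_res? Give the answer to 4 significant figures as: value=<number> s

Q_s = Q / 3600 = 121.0 / 3600 = 0.0336111 kg/s
t_res = M / Q_s = 10.83 / 0.0336111 = 322.215 s

value=322.2 s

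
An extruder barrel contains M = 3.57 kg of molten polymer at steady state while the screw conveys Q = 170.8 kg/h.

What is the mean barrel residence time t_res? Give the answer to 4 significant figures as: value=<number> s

Q_s = Q / 3600 = 170.8 / 3600 = 0.0474444 kg/s
Mean residence time: t_res = M/Q_s = 3.57 kg / 0.0474444 kg/s = 75.2459 s

value=75.25 s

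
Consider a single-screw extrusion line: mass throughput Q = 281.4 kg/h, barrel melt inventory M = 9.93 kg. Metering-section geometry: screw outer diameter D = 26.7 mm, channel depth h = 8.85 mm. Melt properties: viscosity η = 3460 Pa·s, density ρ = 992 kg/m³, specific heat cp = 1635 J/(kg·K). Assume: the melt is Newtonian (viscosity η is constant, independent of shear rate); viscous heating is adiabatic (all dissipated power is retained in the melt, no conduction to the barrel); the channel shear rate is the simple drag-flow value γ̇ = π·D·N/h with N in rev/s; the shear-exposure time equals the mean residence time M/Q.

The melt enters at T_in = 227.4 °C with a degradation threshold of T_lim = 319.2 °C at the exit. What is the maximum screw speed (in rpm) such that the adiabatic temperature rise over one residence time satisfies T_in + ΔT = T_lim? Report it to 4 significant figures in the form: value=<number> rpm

value=116.5 rpm

Convert throughput: Q = 281.4 kg/h = 281.4/3600 = 0.0781667 kg/s
t_res = M / Q_s = 9.93 / 0.0781667 = 127.036 s
Geometry in SI: D = 26.7 mm → 0.0267 m, h = 8.85 mm → 0.00885 m
Allowable rise: ΔT_a = T_lim − T_in = 319.2 − 227.4 = 91.8 K
Invert ΔT = ηγ̇²t_res/(ρcp) for γ̇: γ̇_max² = ΔT_a ρ cp / (η t_res) = 91.8·992·1635 / (3460·127.036) = 338.741 s⁻²
γ̇_max = √338.741 = 18.4049 s⁻¹
Solve γ̇ = πDN/h for N: N_max = γ̇_max·h/(π·D) = 18.4049 × 0.00885 / (π × 0.0267) = 1.94185 rev/s = 116.511 rpm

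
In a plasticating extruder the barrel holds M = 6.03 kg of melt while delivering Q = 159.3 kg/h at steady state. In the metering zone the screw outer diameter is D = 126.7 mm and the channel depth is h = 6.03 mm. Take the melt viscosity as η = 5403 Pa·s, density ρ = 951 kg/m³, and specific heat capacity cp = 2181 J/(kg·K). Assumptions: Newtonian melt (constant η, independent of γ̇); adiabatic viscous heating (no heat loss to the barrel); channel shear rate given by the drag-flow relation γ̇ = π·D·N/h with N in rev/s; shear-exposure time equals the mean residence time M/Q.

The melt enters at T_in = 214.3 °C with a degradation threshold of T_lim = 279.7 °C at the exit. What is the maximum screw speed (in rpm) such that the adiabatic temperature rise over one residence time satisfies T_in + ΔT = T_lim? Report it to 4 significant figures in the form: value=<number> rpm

Q_s = Q / 3600 = 159.3 / 3600 = 0.04425 kg/s
t_res = M / Q_s = 6.03 / 0.04425 = 136.271 s
Convert to metres: D = 0.1267 m, h = 0.00603 m
ΔT_a = T_lim − T_in = 279.7 − 214.3 = 65.4 K
Invert ΔT = ηγ̇²t_res/(ρcp) for γ̇: γ̇_max² = ΔT_a ρ cp / (η t_res) = 65.4·951·2181 / (5403·136.271) = 184.236 s⁻²
γ̇_max = sqrt(184.236) = 13.5734 s⁻¹
N_max = γ̇_max h / (πD) = 13.5734·0.00603/(π·0.1267) = 0.205626 rev/s → ×60 = 12.3376 rpm

value=12.34 rpm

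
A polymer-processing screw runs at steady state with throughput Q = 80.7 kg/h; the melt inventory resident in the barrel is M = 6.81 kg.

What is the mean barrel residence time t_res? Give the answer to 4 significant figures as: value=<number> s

value=303.8 s

Q_s = Q / 3600 = 80.7 / 3600 = 0.0224167 kg/s
Mean residence time: t_res = M/Q_s = 6.81 kg / 0.0224167 kg/s = 303.792 s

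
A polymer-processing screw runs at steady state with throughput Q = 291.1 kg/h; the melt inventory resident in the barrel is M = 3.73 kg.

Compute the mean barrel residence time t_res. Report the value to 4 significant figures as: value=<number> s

Convert throughput: Q = 291.1 kg/h = 291.1/3600 = 0.0808611 kg/s
t_res = M / Q_s = 3.73 / 0.0808611 = 46.1285 s

value=46.13 s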